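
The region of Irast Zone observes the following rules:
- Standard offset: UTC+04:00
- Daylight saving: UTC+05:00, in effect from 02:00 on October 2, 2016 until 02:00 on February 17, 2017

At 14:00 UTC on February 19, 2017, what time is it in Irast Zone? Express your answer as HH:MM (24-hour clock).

At the standard offset (UTC+04:00), 14:00 UTC + 4h = 18:00 Irast Zone standard time.
Daylight saving runs 2 October 2016 – 17 February 2017; the standard-time date in Irast Zone, February 19, 2017, is outside that window, so Irast Zone is on standard time at UTC+04:00.
14:00 UTC + 4h = 18:00 local.

18:00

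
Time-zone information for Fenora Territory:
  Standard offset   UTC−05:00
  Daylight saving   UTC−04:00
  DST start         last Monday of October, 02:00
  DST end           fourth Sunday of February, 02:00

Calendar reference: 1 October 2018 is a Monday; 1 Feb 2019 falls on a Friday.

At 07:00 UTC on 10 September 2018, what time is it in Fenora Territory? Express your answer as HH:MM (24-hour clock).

1 October 2018 is a Monday, so Mondays fall on 1, 8, 15, 22, 29; the last is October 29.
1 February 2019 is a Friday, so the first Sunday is February 3 and the fourth is February 24.
At the standard offset (UTC−05:00), 07:00 UTC − 5h = 02:00 Fenora Territory standard time.
The standard-time date in Fenora Territory, 10 September 2018, does not fall between 29 October 2018 and 24 February 2019, so daylight saving is not in effect and Fenora Territory is at UTC−05:00.
07:00 UTC − 5h = 02:00 local.

02:00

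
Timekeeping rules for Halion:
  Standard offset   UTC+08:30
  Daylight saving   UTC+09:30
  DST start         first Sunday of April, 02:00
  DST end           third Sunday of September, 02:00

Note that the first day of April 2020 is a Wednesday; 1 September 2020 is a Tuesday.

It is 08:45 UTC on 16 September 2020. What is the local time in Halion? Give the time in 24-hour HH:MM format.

1 April 2020 is a Wednesday, so the first Sunday is April 5.
1 September 2020 is a Tuesday, so the first Sunday is September 6 and the third is September 20.
At the standard offset (UTC+08:30), 08:45 UTC + 8h30m = 17:15 Halion standard time.
Daylight saving runs 5 April – 20 September; the standard-time date in Halion, 16 September 2020, is inside that window, so Halion is at UTC+09:30.
08:45 UTC + 9h30m = 18:15 local.

18:15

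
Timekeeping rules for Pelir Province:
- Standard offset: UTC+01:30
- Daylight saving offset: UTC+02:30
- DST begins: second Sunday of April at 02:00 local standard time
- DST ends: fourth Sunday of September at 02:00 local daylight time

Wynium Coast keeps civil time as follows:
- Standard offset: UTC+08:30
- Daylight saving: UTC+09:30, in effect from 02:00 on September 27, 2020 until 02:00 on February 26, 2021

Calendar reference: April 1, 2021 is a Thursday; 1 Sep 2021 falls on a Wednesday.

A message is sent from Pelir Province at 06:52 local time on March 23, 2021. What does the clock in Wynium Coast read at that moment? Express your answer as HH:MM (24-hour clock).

13:52

1 April 2021 is a Thursday, so the first Sunday is April 4 and the second is April 11.
1 September 2021 is a Wednesday, so the first Sunday is September 5 and the fourth is September 26.
March 23, 2021 is outside the daylight-saving period (11 April – 26 September), so Pelir Province is on standard time, UTC+01:30.
06:52 Pelir Province − 1h30m = 05:22 UTC.
At the standard offset (UTC+08:30), 05:22 UTC + 8h30m = 13:52 Wynium Coast standard time.
The standard-time date in Wynium Coast, March 23, 2021, does not fall between 27 September 2020 and 26 February 2021, so daylight saving is not in effect and Wynium Coast is at UTC+08:30.
05:22 UTC + 8h30m = 13:52 Wynium Coast.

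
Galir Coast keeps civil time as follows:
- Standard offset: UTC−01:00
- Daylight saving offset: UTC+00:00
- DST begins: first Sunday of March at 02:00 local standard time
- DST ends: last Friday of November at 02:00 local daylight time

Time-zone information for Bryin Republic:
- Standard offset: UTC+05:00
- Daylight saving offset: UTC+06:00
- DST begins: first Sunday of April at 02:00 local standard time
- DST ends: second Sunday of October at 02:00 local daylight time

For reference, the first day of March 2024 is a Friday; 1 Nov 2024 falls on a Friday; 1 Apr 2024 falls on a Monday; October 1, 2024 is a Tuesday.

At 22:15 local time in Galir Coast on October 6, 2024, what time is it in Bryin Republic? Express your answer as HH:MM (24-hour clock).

1 March 2024 is a Friday, so the first Sunday is March 3.
1 November 2024 is a Friday, so Fridays fall on 1, 8, 15, 22, 29; the last is November 29.
October 6, 2024 lies within the daylight-saving period (3 March – 29 November), so Galir Coast is on daylight time, UTC+00:00.
22:15 Galir Coast − 0h = 22:15 UTC.
1 April 2024 is a Monday, so the first Sunday is April 7.
1 October 2024 is a Tuesday, so the first Sunday is October 6 and the second is October 13.
At the standard offset (UTC+05:00), 22:15 UTC + 5h = 03:15 Bryin Republic standard time (rolling into the next day, 7 October 2024).
Daylight saving runs 7 April – 13 October; the standard-time date in Bryin Republic, October 7, 2024, is inside that window, so Bryin Republic is at UTC+06:00.
22:15 UTC + 6h = 04:15 Bryin Republic (rolling into the next day, 7 October 2024).

04:15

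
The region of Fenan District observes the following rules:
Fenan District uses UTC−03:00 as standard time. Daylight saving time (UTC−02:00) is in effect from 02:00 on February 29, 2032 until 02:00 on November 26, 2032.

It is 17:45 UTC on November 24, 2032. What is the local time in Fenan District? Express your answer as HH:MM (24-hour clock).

15:45

At the standard offset (UTC−03:00), 17:45 UTC − 3h = 14:45 Fenan District standard time.
Daylight saving runs 29 February – 26 November; the standard-time date in Fenan District, November 24, 2032, is inside that window, so Fenan District is at UTC−02:00.
17:45 UTC − 2h = 15:45 local.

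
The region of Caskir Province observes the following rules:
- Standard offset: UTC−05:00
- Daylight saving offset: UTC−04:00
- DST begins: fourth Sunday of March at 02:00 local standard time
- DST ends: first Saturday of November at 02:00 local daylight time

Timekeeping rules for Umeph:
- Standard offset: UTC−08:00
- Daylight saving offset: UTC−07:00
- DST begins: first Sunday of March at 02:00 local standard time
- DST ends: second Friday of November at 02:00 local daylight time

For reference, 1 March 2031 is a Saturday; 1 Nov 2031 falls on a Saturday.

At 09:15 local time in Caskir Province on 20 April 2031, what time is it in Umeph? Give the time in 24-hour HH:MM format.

1 March 2031 is a Saturday, so the first Sunday is March 2 and the fourth is March 23.
1 November 2031 is a Saturday, so the first Saturday is November 1.
20 April 2031 falls between 23 March and 1 November, so daylight saving is in effect and Caskir Province is at UTC−04:00.
09:15 Caskir Province + 4h = 13:15 UTC.
1 March 2031 is a Saturday, so the first Sunday is March 2.
1 November 2031 is a Saturday, so the first Friday is November 7 and the second is November 14.
At the standard offset (UTC−08:00), 13:15 UTC − 8h = 05:15 Umeph standard time.
Daylight saving runs 2 March – 14 November; the standard-time date in Umeph, 20 April 2031, is inside that window, so Umeph is at UTC−07:00.
13:15 UTC − 7h = 06:15 Umeph.

06:15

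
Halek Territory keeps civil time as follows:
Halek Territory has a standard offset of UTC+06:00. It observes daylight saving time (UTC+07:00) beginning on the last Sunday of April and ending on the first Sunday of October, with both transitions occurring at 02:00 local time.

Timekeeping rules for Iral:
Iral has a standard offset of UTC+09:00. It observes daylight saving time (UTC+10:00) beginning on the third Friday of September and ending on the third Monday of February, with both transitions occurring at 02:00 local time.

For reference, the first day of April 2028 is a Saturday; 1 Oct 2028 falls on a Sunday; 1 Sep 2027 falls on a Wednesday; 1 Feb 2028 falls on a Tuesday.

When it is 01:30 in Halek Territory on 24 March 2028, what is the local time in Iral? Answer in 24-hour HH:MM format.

04:30

1 April 2028 is a Saturday, so Sundays fall on 2, 9, 16, 23, 30; the last is April 30.
1 October 2028 is a Sunday, so the first Sunday is October 1.
Daylight saving runs 30 April – 1 October; 24 March 2028 is outside that window, so Halek Territory is on standard time at UTC+06:00.
01:30 Halek Territory − 6h = 19:30 UTC (rolling into the previous day, 23 March 2028).
1 September 2027 is a Wednesday, so the first Friday is September 3 and the third is September 17.
1 February 2028 is a Tuesday, so the first Monday is February 7 and the third is February 21.
At the standard offset (UTC+09:00), 19:30 UTC + 9h = 04:30 Iral standard time (rolling into the next day, 24 March 2028).
Daylight saving runs 17 September 2027 – 21 February 2028; the standard-time date in Iral, 24 March 2028, is outside that window, so Iral is on standard time at UTC+09:00.
19:30 UTC + 9h = 04:30 Iral (rolling into the next day, 24 March 2028).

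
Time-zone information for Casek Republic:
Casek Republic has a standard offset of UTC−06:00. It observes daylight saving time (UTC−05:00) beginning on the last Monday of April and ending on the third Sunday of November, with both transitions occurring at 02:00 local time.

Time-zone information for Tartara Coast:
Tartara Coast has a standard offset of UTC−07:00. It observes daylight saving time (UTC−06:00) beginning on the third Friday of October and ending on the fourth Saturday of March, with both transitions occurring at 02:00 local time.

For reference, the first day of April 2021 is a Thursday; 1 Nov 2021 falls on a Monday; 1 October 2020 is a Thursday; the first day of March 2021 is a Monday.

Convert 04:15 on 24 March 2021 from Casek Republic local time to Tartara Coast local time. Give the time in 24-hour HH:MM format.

04:15

1 April 2021 is a Thursday, so Mondays fall on 5, 12, 19, 26; the last is April 26.
1 November 2021 is a Monday, so the first Sunday is November 7 and the third is November 21.
24 March 2021 does not fall between 26 April and 21 November, so daylight saving is not in effect and Casek Republic is at UTC−06:00.
04:15 Casek Republic + 6h = 10:15 UTC.
1 October 2020 is a Thursday, so the first Friday is October 2 and the third is October 16.
1 March 2021 is a Monday, so the first Saturday is March 6 and the fourth is March 27.
At the standard offset (UTC−07:00), 10:15 UTC − 7h = 03:15 Tartara Coast standard time.
Daylight saving runs 16 October 2020 – 27 March 2021; the standard-time date in Tartara Coast, 24 March 2021, is inside that window, so Tartara Coast is at UTC−06:00.
10:15 UTC − 6h = 04:15 Tartara Coast.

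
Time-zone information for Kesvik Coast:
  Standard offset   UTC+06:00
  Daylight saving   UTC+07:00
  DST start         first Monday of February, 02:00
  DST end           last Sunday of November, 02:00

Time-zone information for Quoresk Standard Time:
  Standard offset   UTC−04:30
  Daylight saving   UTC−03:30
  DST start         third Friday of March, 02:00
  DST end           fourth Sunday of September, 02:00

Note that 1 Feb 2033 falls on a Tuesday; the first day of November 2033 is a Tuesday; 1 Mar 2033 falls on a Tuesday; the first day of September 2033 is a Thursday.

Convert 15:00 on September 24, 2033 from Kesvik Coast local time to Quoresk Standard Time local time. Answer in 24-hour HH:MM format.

04:30

1 February 2033 is a Tuesday, so the first Monday is February 7.
1 November 2033 is a Tuesday, so Sundays fall on 6, 13, 20, 27; the last is November 27.
September 24, 2033 falls between 7 February and 27 November, so daylight saving is in effect and Kesvik Coast is at UTC+07:00.
15:00 Kesvik Coast − 7h = 08:00 UTC.
1 March 2033 is a Tuesday, so the first Friday is March 4 and the third is March 18.
1 September 2033 is a Thursday, so the first Sunday is September 4 and the fourth is September 25.
At the standard offset (UTC−04:30), 08:00 UTC − 4h30m = 03:30 Quoresk Standard Time standard time.
Daylight saving runs 18 March – 25 September; the standard-time date in Quoresk Standard Time, September 24, 2033, is inside that window, so Quoresk Standard Time is at UTC−03:30.
08:00 UTC − 3h30m = 04:30 Quoresk Standard Time.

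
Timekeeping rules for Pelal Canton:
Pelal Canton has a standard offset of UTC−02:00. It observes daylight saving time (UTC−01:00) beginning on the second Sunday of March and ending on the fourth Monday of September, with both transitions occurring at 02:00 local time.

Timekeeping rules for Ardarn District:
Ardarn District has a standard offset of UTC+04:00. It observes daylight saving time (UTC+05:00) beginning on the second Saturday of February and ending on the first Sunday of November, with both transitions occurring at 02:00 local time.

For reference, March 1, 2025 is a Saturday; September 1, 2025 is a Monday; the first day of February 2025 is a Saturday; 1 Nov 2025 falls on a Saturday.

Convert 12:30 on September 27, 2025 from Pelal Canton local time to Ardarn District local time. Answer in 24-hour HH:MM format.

1 March 2025 is a Saturday, so the first Sunday is March 2 and the second is March 9.
1 September 2025 is a Monday, so the first Monday is September 1 and the fourth is September 22.
September 27, 2025 is outside the daylight-saving period (9 March – 22 September), so Pelal Canton is on standard time, UTC−02:00.
12:30 Pelal Canton + 2h = 14:30 UTC.
1 February 2025 is a Saturday, so the first Saturday is February 1 and the second is February 8.
1 November 2025 is a Saturday, so the first Sunday is November 2.
At the standard offset (UTC+04:00), 14:30 UTC + 4h = 18:30 Ardarn District standard time.
The standard-time date in Ardarn District, September 27, 2025, falls between 8 February and 2 November, so daylight saving is in effect and Ardarn District is at UTC+05:00.
14:30 UTC + 5h = 19:30 Ardarn District.

19:30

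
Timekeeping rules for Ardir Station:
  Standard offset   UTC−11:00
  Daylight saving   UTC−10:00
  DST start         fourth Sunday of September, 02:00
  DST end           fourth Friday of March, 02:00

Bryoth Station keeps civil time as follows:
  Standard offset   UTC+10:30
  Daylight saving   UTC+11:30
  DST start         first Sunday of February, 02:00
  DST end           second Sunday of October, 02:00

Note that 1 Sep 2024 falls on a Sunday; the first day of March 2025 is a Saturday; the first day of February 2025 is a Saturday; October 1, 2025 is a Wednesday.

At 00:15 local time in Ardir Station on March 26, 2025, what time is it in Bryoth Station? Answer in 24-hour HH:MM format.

21:45

1 September 2024 is a Sunday, so the first Sunday is September 1 and the fourth is September 22.
1 March 2025 is a Saturday, so the first Friday is March 7 and the fourth is March 28.
March 26, 2025 lies within the daylight-saving period (22 September 2024 – 28 March 2025), so Ardir Station is on daylight time, UTC−10:00.
00:15 Ardir Station + 10h = 10:15 UTC.
1 February 2025 is a Saturday, so the first Sunday is February 2.
1 October 2025 is a Wednesday, so the first Sunday is October 5 and the second is October 12.
At the standard offset (UTC+10:30), 10:15 UTC + 10h30m = 20:45 Bryoth Station standard time.
The standard-time date in Bryoth Station, March 26, 2025, lies within the daylight-saving period (2 February – 12 October), so Bryoth Station is on daylight time, UTC+11:30.
10:15 UTC + 11h30m = 21:45 Bryoth Station.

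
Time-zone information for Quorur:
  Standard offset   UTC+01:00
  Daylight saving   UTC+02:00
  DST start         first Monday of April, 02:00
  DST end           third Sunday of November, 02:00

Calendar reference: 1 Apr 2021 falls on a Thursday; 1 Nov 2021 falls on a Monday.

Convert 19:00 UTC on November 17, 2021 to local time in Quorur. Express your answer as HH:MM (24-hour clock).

1 April 2021 is a Thursday, so the first Monday is April 5.
1 November 2021 is a Monday, so the first Sunday is November 7 and the third is November 21.
At the standard offset (UTC+01:00), 19:00 UTC + 1h = 20:00 Quorur standard time.
The standard-time date in Quorur, November 17, 2021, lies within the daylight-saving period (5 April – 21 November), so Quorur is on daylight time, UTC+02:00.
19:00 UTC + 2h = 21:00 local.

21:00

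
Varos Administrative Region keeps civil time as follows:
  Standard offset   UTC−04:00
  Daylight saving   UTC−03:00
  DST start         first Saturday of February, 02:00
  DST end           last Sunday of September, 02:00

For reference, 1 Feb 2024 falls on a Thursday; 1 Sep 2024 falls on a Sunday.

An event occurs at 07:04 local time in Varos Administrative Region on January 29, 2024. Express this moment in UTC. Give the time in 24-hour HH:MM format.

11:04

1 February 2024 is a Thursday, so the first Saturday is February 3.
1 September 2024 is a Sunday, so Sundays fall on 1, 8, 15, 22, 29; the last is September 29.
January 29, 2024 does not fall between 3 February and 29 September, so daylight saving is not in effect and Varos Administrative Region is at UTC−04:00.
07:04 local + 4h = 11:04 UTC.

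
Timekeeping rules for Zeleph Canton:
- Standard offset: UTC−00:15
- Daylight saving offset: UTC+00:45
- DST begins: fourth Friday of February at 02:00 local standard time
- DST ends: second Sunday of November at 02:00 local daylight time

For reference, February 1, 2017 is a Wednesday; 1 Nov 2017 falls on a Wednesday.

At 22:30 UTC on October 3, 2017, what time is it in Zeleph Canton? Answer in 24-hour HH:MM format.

23:15

1 February 2017 is a Wednesday, so the first Friday is February 3 and the fourth is February 24.
1 November 2017 is a Wednesday, so the first Sunday is November 5 and the second is November 12.
At the standard offset (UTC−00:15), 22:30 UTC − 0h15m = 22:15 Zeleph Canton standard time.
Daylight saving runs 24 February – 12 November; the standard-time date in Zeleph Canton, October 3, 2017, is inside that window, so Zeleph Canton is at UTC+00:45.
22:30 UTC + 0h45m = 23:15 local.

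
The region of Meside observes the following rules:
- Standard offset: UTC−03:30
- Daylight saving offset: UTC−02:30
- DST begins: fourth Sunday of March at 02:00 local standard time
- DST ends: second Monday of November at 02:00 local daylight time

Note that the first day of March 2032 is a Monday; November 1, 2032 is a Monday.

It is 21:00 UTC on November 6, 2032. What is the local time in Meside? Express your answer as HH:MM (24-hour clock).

18:30

1 March 2032 is a Monday, so the first Sunday is March 7 and the fourth is March 28.
1 November 2032 is a Monday, so the first Monday is November 1 and the second is November 8.
At the standard offset (UTC−03:30), 21:00 UTC − 3h30m = 17:30 Meside standard time.
Daylight saving runs 28 March – 8 November; the standard-time date in Meside, November 6, 2032, is inside that window, so Meside is at UTC−02:30.
21:00 UTC − 2h30m = 18:30 local.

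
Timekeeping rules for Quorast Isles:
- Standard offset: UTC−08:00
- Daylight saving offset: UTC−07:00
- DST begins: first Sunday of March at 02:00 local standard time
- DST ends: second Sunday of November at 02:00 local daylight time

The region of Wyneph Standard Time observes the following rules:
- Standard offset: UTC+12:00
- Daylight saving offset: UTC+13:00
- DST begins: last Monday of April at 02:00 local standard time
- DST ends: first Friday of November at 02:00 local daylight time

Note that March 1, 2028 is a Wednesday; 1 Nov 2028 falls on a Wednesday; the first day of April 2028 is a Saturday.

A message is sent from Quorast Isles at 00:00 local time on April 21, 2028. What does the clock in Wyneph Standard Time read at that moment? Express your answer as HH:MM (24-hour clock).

1 March 2028 is a Wednesday, so the first Sunday is March 5.
1 November 2028 is a Wednesday, so the first Sunday is November 5 and the second is November 12.
Daylight saving runs 5 March – 12 November; April 21, 2028 is inside that window, so Quorast Isles is at UTC−07:00.
00:00 Quorast Isles + 7h = 07:00 UTC.
1 April 2028 is a Saturday, so Mondays fall on 3, 10, 17, 24; the last is April 24.
1 November 2028 is a Wednesday, so the first Friday is November 3.
At the standard offset (UTC+12:00), 07:00 UTC + 12h = 19:00 Wyneph Standard Time standard time.
Daylight saving runs 24 April – 3 November; the standard-time date in Wyneph Standard Time, April 21, 2028, is outside that window, so Wyneph Standard Time is on standard time at UTC+12:00.
07:00 UTC + 12h = 19:00 Wyneph Standard Time.

19:00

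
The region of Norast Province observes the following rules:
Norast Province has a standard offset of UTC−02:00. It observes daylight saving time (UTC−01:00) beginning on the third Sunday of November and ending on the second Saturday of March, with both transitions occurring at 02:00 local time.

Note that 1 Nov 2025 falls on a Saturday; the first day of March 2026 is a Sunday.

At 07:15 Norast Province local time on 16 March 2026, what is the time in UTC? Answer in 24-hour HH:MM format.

1 November 2025 is a Saturday, so the first Sunday is November 2 and the third is November 16.
1 March 2026 is a Sunday, so the first Saturday is March 7 and the second is March 14.
16 March 2026 does not fall between 16 November 2025 and 14 March 2026, so daylight saving is not in effect and Norast Province is at UTC−02:00.
07:15 local + 2h = 09:15 UTC.

09:15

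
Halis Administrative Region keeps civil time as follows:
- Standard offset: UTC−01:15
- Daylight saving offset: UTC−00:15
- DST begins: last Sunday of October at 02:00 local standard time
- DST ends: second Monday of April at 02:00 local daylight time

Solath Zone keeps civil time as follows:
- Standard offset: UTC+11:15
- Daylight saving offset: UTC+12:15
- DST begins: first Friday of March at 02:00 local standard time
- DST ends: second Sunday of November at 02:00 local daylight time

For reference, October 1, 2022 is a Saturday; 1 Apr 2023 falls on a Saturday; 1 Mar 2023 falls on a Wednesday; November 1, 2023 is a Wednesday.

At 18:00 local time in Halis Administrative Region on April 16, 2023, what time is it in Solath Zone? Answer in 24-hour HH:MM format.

1 October 2022 is a Saturday, so Sundays fall on 2, 9, 16, 23, 30; the last is October 30.
1 April 2023 is a Saturday, so the first Monday is April 3 and the second is April 10.
April 16, 2023 does not fall between 30 October 2022 and 10 April 2023, so daylight saving is not in effect and Halis Administrative Region is at UTC−01:15.
18:00 Halis Administrative Region + 1h15m = 19:15 UTC.
1 March 2023 is a Wednesday, so the first Friday is March 3.
1 November 2023 is a Wednesday, so the first Sunday is November 5 and the second is November 12.
At the standard offset (UTC+11:15), 19:15 UTC + 11h15m = 06:30 Solath Zone standard time (rolling into the next day, 17 April 2023).
The standard-time date in Solath Zone, April 17, 2023, lies within the daylight-saving period (3 March – 12 November), so Solath Zone is on daylight time, UTC+12:15.
19:15 UTC + 12h15m = 07:30 Solath Zone (rolling into the next day, 17 April 2023).

07:30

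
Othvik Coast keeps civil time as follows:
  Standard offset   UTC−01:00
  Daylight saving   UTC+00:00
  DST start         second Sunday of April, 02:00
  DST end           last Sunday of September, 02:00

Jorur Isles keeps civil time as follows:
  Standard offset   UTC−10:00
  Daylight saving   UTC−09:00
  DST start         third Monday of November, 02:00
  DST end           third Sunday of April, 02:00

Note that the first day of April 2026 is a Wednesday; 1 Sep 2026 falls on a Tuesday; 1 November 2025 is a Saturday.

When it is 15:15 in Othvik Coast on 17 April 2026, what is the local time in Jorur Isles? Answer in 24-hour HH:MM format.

1 April 2026 is a Wednesday, so the first Sunday is April 5 and the second is April 12.
1 September 2026 is a Tuesday, so Sundays fall on 6, 13, 20, 27; the last is September 27.
17 April 2026 falls between 12 April and 27 September, so daylight saving is in effect and Othvik Coast is at UTC+00:00.
15:15 Othvik Coast − 0h = 15:15 UTC.
1 November 2025 is a Saturday, so the first Monday is November 3 and the third is November 17.
1 April 2026 is a Wednesday, so the first Sunday is April 5 and the third is April 19.
At the standard offset (UTC−10:00), 15:15 UTC − 10h = 05:15 Jorur Isles standard time.
The standard-time date in Jorur Isles, 17 April 2026, falls between 17 November 2025 and 19 April 2026, so daylight saving is in effect and Jorur Isles is at UTC−09:00.
15:15 UTC − 9h = 06:15 Jorur Isles.

06:15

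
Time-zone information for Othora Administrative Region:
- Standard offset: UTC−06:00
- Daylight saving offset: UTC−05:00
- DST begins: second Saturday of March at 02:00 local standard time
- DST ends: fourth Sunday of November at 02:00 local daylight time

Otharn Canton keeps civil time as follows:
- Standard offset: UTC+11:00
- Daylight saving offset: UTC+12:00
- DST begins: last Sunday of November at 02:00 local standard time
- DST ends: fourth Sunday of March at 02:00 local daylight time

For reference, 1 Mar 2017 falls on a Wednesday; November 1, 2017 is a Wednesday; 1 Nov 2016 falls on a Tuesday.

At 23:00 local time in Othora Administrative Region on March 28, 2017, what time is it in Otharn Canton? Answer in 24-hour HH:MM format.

15:00

1 March 2017 is a Wednesday, so the first Saturday is March 4 and the second is March 11.
1 November 2017 is a Wednesday, so the first Sunday is November 5 and the fourth is November 26.
March 28, 2017 lies within the daylight-saving period (11 March – 26 November), so Othora Administrative Region is on daylight time, UTC−05:00.
23:00 Othora Administrative Region + 5h = 04:00 UTC (rolling into the next day, 29 March 2017).
1 November 2016 is a Tuesday, so Sundays fall on 6, 13, 20, 27; the last is November 27.
1 March 2017 is a Wednesday, so the first Sunday is March 5 and the fourth is March 26.
At the standard offset (UTC+11:00), 04:00 UTC + 11h = 15:00 Otharn Canton standard time.
The standard-time date in Otharn Canton, March 29, 2017, does not fall between 27 November 2016 and 26 March 2017, so daylight saving is not in effect and Otharn Canton is at UTC+11:00.
04:00 UTC + 11h = 15:00 Otharn Canton.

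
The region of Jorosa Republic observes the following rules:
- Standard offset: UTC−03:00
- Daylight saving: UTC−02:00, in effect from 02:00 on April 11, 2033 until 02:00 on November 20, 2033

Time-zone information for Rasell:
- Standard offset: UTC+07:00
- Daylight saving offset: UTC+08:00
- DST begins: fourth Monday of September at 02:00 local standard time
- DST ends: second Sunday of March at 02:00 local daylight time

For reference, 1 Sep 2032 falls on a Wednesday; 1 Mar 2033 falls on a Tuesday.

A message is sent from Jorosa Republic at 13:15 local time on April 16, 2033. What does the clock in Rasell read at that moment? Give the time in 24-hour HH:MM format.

April 16, 2033 falls between 11 April and 20 November, so daylight saving is in effect and Jorosa Republic is at UTC−02:00.
13:15 Jorosa Republic + 2h = 15:15 UTC.
1 September 2032 is a Wednesday, so the first Monday is September 6 and the fourth is September 27.
1 March 2033 is a Tuesday, so the first Sunday is March 6 and the second is March 13.
At the standard offset (UTC+07:00), 15:15 UTC + 7h = 22:15 Rasell standard time.
The standard-time date in Rasell, April 16, 2033, does not fall between 27 September 2032 and 13 March 2033, so daylight saving is not in effect and Rasell is at UTC+07:00.
15:15 UTC + 7h = 22:15 Rasell.

22:15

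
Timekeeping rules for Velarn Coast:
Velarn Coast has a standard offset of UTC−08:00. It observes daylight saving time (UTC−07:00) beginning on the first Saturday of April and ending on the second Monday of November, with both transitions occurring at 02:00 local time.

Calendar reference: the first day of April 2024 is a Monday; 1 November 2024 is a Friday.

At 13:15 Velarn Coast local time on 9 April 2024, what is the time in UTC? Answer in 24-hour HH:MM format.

20:15

1 April 2024 is a Monday, so the first Saturday is April 6.
1 November 2024 is a Friday, so the first Monday is November 4 and the second is November 11.
Daylight saving runs 6 April – 11 November; 9 April 2024 is inside that window, so Velarn Coast is at UTC−07:00.
13:15 local + 7h = 20:15 UTC.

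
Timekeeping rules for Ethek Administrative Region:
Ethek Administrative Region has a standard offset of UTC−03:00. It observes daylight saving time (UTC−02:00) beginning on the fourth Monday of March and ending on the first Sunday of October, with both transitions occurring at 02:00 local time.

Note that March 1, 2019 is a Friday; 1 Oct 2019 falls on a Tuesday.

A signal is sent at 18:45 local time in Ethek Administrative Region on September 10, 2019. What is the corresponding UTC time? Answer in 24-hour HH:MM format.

20:45

1 March 2019 is a Friday, so the first Monday is March 4 and the fourth is March 25.
1 October 2019 is a Tuesday, so the first Sunday is October 6.
September 10, 2019 lies within the daylight-saving period (25 March – 6 October), so Ethek Administrative Region is on daylight time, UTC−02:00.
18:45 local + 2h = 20:45 UTC.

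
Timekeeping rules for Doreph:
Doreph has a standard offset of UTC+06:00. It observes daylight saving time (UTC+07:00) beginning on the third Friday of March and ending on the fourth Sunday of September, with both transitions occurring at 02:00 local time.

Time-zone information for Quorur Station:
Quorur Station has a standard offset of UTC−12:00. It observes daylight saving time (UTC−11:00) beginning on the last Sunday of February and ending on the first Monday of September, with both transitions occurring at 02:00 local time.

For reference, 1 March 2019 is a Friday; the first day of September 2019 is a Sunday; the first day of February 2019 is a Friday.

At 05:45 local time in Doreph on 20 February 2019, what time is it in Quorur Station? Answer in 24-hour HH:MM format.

1 March 2019 is a Friday, so the first Friday is March 1 and the third is March 15.
1 September 2019 is a Sunday, so the first Sunday is September 1 and the fourth is September 22.
Daylight saving runs 15 March – 22 September; 20 February 2019 is outside that window, so Doreph is on standard time at UTC+06:00.
05:45 Doreph − 6h = 23:45 UTC (rolling into the previous day, 19 February 2019).
1 February 2019 is a Friday, so Sundays fall on 3, 10, 17, 24; the last is February 24.
1 September 2019 is a Sunday, so the first Monday is September 2.
At the standard offset (UTC−12:00), 23:45 UTC − 12h = 11:45 Quorur Station standard time.
The standard-time date in Quorur Station, 19 February 2019, is outside the daylight-saving period (24 February – 2 September), so Quorur Station is on standard time, UTC−12:00.
23:45 UTC − 12h = 11:45 Quorur Station.

11:45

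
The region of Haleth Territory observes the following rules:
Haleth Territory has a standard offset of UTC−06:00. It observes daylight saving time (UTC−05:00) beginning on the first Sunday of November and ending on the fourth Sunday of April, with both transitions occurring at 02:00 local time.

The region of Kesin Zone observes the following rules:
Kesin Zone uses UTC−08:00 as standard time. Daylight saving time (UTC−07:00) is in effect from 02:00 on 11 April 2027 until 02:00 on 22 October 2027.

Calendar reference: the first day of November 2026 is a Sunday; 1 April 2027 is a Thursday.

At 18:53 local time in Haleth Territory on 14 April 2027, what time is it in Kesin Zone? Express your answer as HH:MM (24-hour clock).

1 November 2026 is a Sunday, so the first Sunday is November 1.
1 April 2027 is a Thursday, so the first Sunday is April 4 and the fourth is April 25.
14 April 2027 falls between 1 November 2026 and 25 April 2027, so daylight saving is in effect and Haleth Territory is at UTC−05:00.
18:53 Haleth Territory + 5h = 23:53 UTC.
At the standard offset (UTC−08:00), 23:53 UTC − 8h = 15:53 Kesin Zone standard time.
The standard-time date in Kesin Zone, 14 April 2027, lies within the daylight-saving period (11 April – 22 October), so Kesin Zone is on daylight time, UTC−07:00.
23:53 UTC − 7h = 16:53 Kesin Zone.

16:53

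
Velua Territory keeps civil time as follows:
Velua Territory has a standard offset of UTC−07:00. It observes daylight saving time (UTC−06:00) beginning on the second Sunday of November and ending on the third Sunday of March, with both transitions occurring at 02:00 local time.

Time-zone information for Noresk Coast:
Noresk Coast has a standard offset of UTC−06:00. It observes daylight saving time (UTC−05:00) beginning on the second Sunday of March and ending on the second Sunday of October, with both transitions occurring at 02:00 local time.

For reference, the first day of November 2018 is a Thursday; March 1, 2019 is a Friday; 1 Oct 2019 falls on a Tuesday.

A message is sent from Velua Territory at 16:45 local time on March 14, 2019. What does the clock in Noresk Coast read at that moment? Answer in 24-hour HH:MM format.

17:45

1 November 2018 is a Thursday, so the first Sunday is November 4 and the second is November 11.
1 March 2019 is a Friday, so the first Sunday is March 3 and the third is March 17.
March 14, 2019 lies within the daylight-saving period (11 November 2018 – 17 March 2019), so Velua Territory is on daylight time, UTC−06:00.
16:45 Velua Territory + 6h = 22:45 UTC.
1 March 2019 is a Friday, so the first Sunday is March 3 and the second is March 10.
1 October 2019 is a Tuesday, so the first Sunday is October 6 and the second is October 13.
At the standard offset (UTC−06:00), 22:45 UTC − 6h = 16:45 Noresk Coast standard time.
Daylight saving runs 10 March – 13 October; the standard-time date in Noresk Coast, March 14, 2019, is inside that window, so Noresk Coast is at UTC−05:00.
22:45 UTC − 5h = 17:45 Noresk Coast.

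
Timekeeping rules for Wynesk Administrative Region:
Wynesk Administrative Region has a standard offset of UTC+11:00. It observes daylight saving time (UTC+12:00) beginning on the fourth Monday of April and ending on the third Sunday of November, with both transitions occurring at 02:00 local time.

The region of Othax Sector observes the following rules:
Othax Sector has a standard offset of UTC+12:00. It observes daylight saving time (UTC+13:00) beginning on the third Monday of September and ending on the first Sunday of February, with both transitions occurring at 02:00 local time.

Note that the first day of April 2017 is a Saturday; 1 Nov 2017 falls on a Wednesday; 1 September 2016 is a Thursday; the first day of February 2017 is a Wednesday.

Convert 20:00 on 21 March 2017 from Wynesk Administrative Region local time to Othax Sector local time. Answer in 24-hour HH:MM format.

1 April 2017 is a Saturday, so the first Monday is April 3 and the fourth is April 24.
1 November 2017 is a Wednesday, so the first Sunday is November 5 and the third is November 19.
Daylight saving runs 24 April – 19 November; 21 March 2017 is outside that window, so Wynesk Administrative Region is on standard time at UTC+11:00.
20:00 Wynesk Administrative Region − 11h = 09:00 UTC.
1 September 2016 is a Thursday, so the first Monday is September 5 and the third is September 19.
1 February 2017 is a Wednesday, so the first Sunday is February 5.
At the standard offset (UTC+12:00), 09:00 UTC + 12h = 21:00 Othax Sector standard time.
The standard-time date in Othax Sector, 21 March 2017, does not fall between 19 September 2016 and 5 February 2017, so daylight saving is not in effect and Othax Sector is at UTC+12:00.
09:00 UTC + 12h = 21:00 Othax Sector.

21:00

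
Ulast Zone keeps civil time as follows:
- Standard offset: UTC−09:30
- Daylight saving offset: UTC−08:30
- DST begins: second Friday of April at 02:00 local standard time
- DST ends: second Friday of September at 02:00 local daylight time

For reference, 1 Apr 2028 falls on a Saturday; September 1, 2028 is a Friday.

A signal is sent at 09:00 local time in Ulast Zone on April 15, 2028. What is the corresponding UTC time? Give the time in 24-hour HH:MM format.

1 April 2028 is a Saturday, so the first Friday is April 7 and the second is April 14.
1 September 2028 is a Friday, so the first Friday is September 1 and the second is September 8.
April 15, 2028 lies within the daylight-saving period (14 April – 8 September), so Ulast Zone is on daylight time, UTC−08:30.
09:00 local + 8h30m = 17:30 UTC.

17:30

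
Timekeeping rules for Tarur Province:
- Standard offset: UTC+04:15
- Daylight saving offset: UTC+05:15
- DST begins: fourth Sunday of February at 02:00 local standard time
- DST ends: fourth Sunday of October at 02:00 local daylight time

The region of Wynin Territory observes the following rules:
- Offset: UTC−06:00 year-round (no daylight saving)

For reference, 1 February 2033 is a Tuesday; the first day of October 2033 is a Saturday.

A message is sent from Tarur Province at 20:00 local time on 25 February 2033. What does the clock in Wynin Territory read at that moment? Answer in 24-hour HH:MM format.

1 February 2033 is a Tuesday, so the first Sunday is February 6 and the fourth is February 27.
1 October 2033 is a Saturday, so the first Sunday is October 2 and the fourth is October 23.
25 February 2033 is outside the daylight-saving period (27 February – 23 October), so Tarur Province is on standard time, UTC+04:15.
20:00 Tarur Province − 4h15m = 15:45 UTC.
Wynin Territory has no daylight saving, so its offset is UTC−06:00 year-round.
15:45 UTC − 6h = 09:45 Wynin Territory.

09:45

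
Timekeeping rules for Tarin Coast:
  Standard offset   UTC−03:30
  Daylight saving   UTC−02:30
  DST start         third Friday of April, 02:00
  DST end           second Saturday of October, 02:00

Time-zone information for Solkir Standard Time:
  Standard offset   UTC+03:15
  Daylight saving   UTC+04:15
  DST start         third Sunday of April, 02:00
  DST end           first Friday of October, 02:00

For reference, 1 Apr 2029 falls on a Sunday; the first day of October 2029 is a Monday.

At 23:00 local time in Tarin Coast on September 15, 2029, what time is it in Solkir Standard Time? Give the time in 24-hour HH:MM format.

1 April 2029 is a Sunday, so the first Friday is April 6 and the third is April 20.
1 October 2029 is a Monday, so the first Saturday is October 6 and the second is October 13.
September 15, 2029 falls between 20 April and 13 October, so daylight saving is in effect and Tarin Coast is at UTC−02:30.
23:00 Tarin Coast + 2h30m = 01:30 UTC (rolling into the next day, 16 September 2029).
1 April 2029 is a Sunday, so the first Sunday is April 1 and the third is April 15.
1 October 2029 is a Monday, so the first Friday is October 5.
At the standard offset (UTC+03:15), 01:30 UTC + 3h15m = 04:45 Solkir Standard Time standard time.
The standard-time date in Solkir Standard Time, September 16, 2029, falls between 15 April and 5 October, so daylight saving is in effect and Solkir Standard Time is at UTC+04:15.
01:30 UTC + 4h15m = 05:45 Solkir Standard Time.

05:45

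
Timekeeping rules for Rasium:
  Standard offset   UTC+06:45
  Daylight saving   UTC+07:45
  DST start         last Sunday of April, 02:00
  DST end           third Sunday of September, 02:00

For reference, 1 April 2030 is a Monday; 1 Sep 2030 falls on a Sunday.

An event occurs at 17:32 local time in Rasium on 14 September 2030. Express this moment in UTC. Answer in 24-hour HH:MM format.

1 April 2030 is a Monday, so Sundays fall on 7, 14, 21, 28; the last is April 28.
1 September 2030 is a Sunday, so the first Sunday is September 1 and the third is September 15.
14 September 2030 lies within the daylight-saving period (28 April – 15 September), so Rasium is on daylight time, UTC+07:45.
17:32 local − 7h45m = 09:47 UTC.

09:47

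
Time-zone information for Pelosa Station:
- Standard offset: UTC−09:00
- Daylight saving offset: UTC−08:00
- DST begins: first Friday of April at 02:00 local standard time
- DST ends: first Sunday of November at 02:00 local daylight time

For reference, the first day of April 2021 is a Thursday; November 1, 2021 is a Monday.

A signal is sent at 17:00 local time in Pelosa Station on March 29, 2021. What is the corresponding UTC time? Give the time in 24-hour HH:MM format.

02:00

1 April 2021 is a Thursday, so the first Friday is April 2.
1 November 2021 is a Monday, so the first Sunday is November 7.
March 29, 2021 does not fall between 2 April and 7 November, so daylight saving is not in effect and Pelosa Station is at UTC−09:00.
17:00 local + 9h = 02:00 UTC (rolling into the next day, 30 March 2021).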